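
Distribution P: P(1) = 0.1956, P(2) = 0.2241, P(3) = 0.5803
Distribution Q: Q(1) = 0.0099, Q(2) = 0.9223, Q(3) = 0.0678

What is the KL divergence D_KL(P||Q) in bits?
2.1820 bits

D_KL(P||Q) = Σ P(x) log₂(P(x)/Q(x))

Computing term by term:
  P(1)·log₂(P(1)/Q(1)) = 0.1956·log₂(0.1956/0.0099) = 0.84193
  P(2)·log₂(P(2)/Q(2)) = 0.2241·log₂(0.2241/0.9223) = -0.45741
  P(3)·log₂(P(3)/Q(3)) = 0.5803·log₂(0.5803/0.0678) = 1.79745

D_KL(P||Q) = 0.84193 - 0.45741 + 1.79745 = 2.18197 ≈ 2.1820 bits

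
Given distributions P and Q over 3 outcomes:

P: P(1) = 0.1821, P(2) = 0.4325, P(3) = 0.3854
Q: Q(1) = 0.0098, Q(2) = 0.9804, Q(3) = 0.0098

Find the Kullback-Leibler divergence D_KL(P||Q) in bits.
2.2987 bits

D_KL(P||Q) = Σ P(x) log₂(P(x)/Q(x))

Computing term by term:
  P(1)·log₂(P(1)/Q(1)) = 0.1821·log₂(0.1821/0.0098) = 0.76770
  P(2)·log₂(P(2)/Q(2)) = 0.4325·log₂(0.4325/0.9804) = -0.51064
  P(3)·log₂(P(3)/Q(3)) = 0.3854·log₂(0.3854/0.0098) = 2.04163

D_KL(P||Q) = 0.76770 - 0.51064 + 2.04163 = 2.29869 ≈ 2.2987 bits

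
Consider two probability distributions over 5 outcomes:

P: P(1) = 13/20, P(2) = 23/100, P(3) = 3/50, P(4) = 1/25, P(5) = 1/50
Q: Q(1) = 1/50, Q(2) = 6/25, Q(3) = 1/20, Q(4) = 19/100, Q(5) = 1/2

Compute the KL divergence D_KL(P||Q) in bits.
3.0834 bits

D_KL(P||Q) = Σ P(x) log₂(P(x)/Q(x))

Computing term by term:
  P(1)·log₂(P(1)/Q(1)) = (13/20)·log₂((13/20)/(1/50)) = 3.26454
  P(2)·log₂(P(2)/Q(2)) = (23/100)·log₂((23/100)/(6/25)) = -0.01412
  P(3)·log₂(P(3)/Q(3)) = (3/50)·log₂((3/50)/(1/20)) = 0.01578
  P(4)·log₂(P(4)/Q(4)) = (1/25)·log₂((1/25)/(19/100)) = -0.08992
  P(5)·log₂(P(5)/Q(5)) = (1/50)·log₂((1/50)/(1/2)) = -0.09288

D_KL(P||Q) = 3.26454 - 0.01412 + 0.01578 - 0.08992 - 0.09288 = 3.08340 ≈ 3.0834 bits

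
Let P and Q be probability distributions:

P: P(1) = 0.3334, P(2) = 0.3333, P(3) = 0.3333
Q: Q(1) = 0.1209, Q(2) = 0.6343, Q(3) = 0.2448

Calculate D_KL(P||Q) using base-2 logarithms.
0.3269 bits

D_KL(P||Q) = Σ P(x) log₂(P(x)/Q(x))

Computing term by term:
  P(1)·log₂(P(1)/Q(1)) = 0.3334·log₂(0.3334/0.1209) = 0.48791
  P(2)·log₂(P(2)/Q(2)) = 0.3333·log₂(0.3333/0.6343) = -0.30942
  P(3)·log₂(P(3)/Q(3)) = 0.3333·log₂(0.3333/0.2448) = 0.14839

D_KL(P||Q) = 0.48791 - 0.30942 + 0.14839 = 0.32688 ≈ 0.3269 bits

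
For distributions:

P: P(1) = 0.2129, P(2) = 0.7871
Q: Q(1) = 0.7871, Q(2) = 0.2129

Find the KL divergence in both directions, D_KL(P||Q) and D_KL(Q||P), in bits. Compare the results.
D_KL(P||Q) = 1.0832 bits, D_KL(Q||P) = 1.0832 bits. The two directions give exactly the same value for this pair.

D_KL(P||Q) = Σ P(x) log₂(P(x)/Q(x))

Computing term by term:
  P(1)·log₂(P(1)/Q(1)) = 0.2129·log₂(0.2129/0.7871) = -0.40161
  P(2)·log₂(P(2)/Q(2)) = 0.7871·log₂(0.7871/0.2129) = 1.48476

D_KL(P||Q) = -0.40161 + 1.48476 = 1.08315 ≈ 1.0832 bits

D_KL(Q||P) = Σ Q(x) log₂(Q(x)/P(x))

Computing term by term:
  Q(1)·log₂(Q(1)/P(1)) = 0.7871·log₂(0.7871/0.2129) = 1.48476
  Q(2)·log₂(Q(2)/P(2)) = 0.2129·log₂(0.2129/0.7871) = -0.40161

D_KL(Q||P) = 1.48476 - 0.40161 = 1.08315 ≈ 1.0832 bits

These ARE equal here. Q is P with outcomes relabeled (Q(1) = P(2), Q(2) = P(1)) by a relabeling that is its own inverse, so the two sums contain exactly the same terms in a different order. This is a special case — KL divergence is not symmetric in general: D_KL(P||Q) ≠ D_KL(Q||P) for most P, Q.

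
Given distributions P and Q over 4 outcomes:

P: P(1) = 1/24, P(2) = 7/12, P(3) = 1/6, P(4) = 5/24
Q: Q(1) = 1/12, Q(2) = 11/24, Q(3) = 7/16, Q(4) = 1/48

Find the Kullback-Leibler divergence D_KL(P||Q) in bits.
0.6213 bits

D_KL(P||Q) = Σ P(x) log₂(P(x)/Q(x))

Computing term by term:
  P(1)·log₂(P(1)/Q(1)) = (1/24)·log₂((1/24)/(1/12)) = -0.04167
  P(2)·log₂(P(2)/Q(2)) = (7/12)·log₂((7/12)/(11/24)) = 0.20296
  P(3)·log₂(P(3)/Q(3)) = (1/6)·log₂((1/6)/(7/16)) = -0.23205
  P(4)·log₂(P(4)/Q(4)) = (5/24)·log₂((5/24)/(1/48)) = 0.69207

D_KL(P||Q) = -0.04167 + 0.20296 - 0.23205 + 0.69207 = 0.62131 ≈ 0.6213 bits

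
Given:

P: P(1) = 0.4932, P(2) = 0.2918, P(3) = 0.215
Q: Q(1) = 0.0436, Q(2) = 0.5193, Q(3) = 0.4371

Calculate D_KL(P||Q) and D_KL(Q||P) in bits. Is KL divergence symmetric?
D_KL(P||Q) = 1.2634 bits, D_KL(Q||P) = 0.7267 bits. No, KL divergence is not symmetric.

D_KL(P||Q) = Σ P(x) log₂(P(x)/Q(x))

Computing term by term:
  P(1)·log₂(P(1)/Q(1)) = 0.4932·log₂(0.4932/0.0436) = 1.72609
  P(2)·log₂(P(2)/Q(2)) = 0.2918·log₂(0.2918/0.5193) = -0.24266
  P(3)·log₂(P(3)/Q(3)) = 0.215·log₂(0.215/0.4371) = -0.22008

D_KL(P||Q) = 1.72609 - 0.24266 - 0.22008 = 1.26335 ≈ 1.2634 bits

D_KL(Q||P) = Σ Q(x) log₂(Q(x)/P(x))

Computing term by term:
  Q(1)·log₂(Q(1)/P(1)) = 0.0436·log₂(0.0436/0.4932) = -0.15259
  Q(2)·log₂(Q(2)/P(2)) = 0.5193·log₂(0.5193/0.2918) = 0.43184
  Q(3)·log₂(Q(3)/P(3)) = 0.4371·log₂(0.4371/0.215) = 0.44743

D_KL(Q||P) = -0.15259 + 0.43184 + 0.44743 = 0.72668 ≈ 0.7267 bits

These are NOT equal (difference: 0.5367 bits). KL divergence is asymmetric: D_KL(P||Q) ≠ D_KL(Q||P) in general.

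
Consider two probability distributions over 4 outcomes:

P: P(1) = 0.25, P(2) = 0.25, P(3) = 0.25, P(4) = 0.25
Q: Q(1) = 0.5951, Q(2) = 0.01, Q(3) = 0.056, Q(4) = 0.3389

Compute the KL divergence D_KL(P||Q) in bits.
1.2780 bits

D_KL(P||Q) = Σ P(x) log₂(P(x)/Q(x))

Computing term by term:
  P(1)·log₂(P(1)/Q(1)) = 0.25·log₂(0.25/0.5951) = -0.31280
  P(2)·log₂(P(2)/Q(2)) = 0.25·log₂(0.25/0.01) = 1.16096
  P(3)·log₂(P(3)/Q(3)) = 0.25·log₂(0.25/0.056) = 0.53961
  P(4)·log₂(P(4)/Q(4)) = 0.25·log₂(0.25/0.3389) = -0.10973

D_KL(P||Q) = -0.31280 + 1.16096 + 0.53961 - 0.10973 = 1.27804 ≈ 1.2780 bits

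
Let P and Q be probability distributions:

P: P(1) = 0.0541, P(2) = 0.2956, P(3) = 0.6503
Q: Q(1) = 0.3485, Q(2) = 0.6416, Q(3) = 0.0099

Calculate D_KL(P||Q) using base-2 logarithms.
3.4503 bits

D_KL(P||Q) = Σ P(x) log₂(P(x)/Q(x))

Computing term by term:
  P(1)·log₂(P(1)/Q(1)) = 0.0541·log₂(0.0541/0.3485) = -0.14539
  P(2)·log₂(P(2)/Q(2)) = 0.2956·log₂(0.2956/0.6416) = -0.33049
  P(3)·log₂(P(3)/Q(3)) = 0.6503·log₂(0.6503/0.0099) = 3.92621

D_KL(P||Q) = -0.14539 - 0.33049 + 3.92621 = 3.45033 ≈ 3.4503 bits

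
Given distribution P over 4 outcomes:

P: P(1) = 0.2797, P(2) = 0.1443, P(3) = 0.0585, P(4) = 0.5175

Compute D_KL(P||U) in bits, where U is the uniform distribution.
0.3515 bits

U(i) = 1/4 for all i

D_KL(P||U) = Σ P(x) log₂(P(x) / (1/4))
           = Σ P(x) log₂(P(x)) + log₂(4)
           = log₂(4) - H(P)

H(P) = -Σ P(x) log₂(P(x)):
  -P(1)·log₂(P(1)) = -(0.2797)·log₂(0.2797) = 0.51410
  -P(2)·log₂(P(2)) = -(0.1443)·log₂(0.1443) = 0.40301
  -P(3)·log₂(P(3)) = -(0.0585)·log₂(0.0585) = 0.23958
  -P(4)·log₂(P(4)) = -(0.5175)·log₂(0.5175) = 0.49182
H(P) = 0.51410 + 0.40301 + 0.23958 + 0.49182 = 1.64851 bits

log₂(4) = 2.00000 bits

D_KL(P||U) = 2.00000 - 1.64851 = 0.35149 ≈ 0.3515 bits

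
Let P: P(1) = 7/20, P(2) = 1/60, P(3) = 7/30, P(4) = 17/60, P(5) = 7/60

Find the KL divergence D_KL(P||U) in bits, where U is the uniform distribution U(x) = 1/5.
0.3264 bits

U(i) = 1/5 for all i

D_KL(P||U) = Σ P(x) log₂(P(x) / (1/5))
           = Σ P(x) log₂(P(x)) + log₂(5)
           = log₂(5) - H(P)

H(P) = -Σ P(x) log₂(P(x)):
  -P(1)·log₂(P(1)) = -(7/20)·log₂(7/20) = 0.53010
  -P(2)·log₂(P(2)) = -(1/60)·log₂(1/60) = 0.09845
  -P(3)·log₂(P(3)) = -(7/30)·log₂(7/30) = 0.48989
  -P(4)·log₂(P(4)) = -(17/60)·log₂(17/60) = 0.51550
  -P(5)·log₂(P(5)) = -(7/60)·log₂(7/60) = 0.36161
H(P) = 0.53010 + 0.09845 + 0.48989 + 0.51550 + 0.36161 = 1.99555 bits

log₂(5) = 2.32193 bits

D_KL(P||U) = 2.32193 - 1.99555 = 0.32638 ≈ 0.3264 bits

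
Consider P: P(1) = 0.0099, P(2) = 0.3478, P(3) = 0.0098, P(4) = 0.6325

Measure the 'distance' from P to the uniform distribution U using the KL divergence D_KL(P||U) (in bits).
0.9208 bits

U(i) = 1/4 for all i

D_KL(P||U) = Σ P(x) log₂(P(x) / (1/4))
           = Σ P(x) log₂(P(x)) + log₂(4)
           = log₂(4) - H(P)

H(P) = -Σ P(x) log₂(P(x)):
  -P(1)·log₂(P(1)) = -(0.0099)·log₂(0.0099) = 0.06592
  -P(2)·log₂(P(2)) = -(0.3478)·log₂(0.3478) = 0.52993
  -P(3)·log₂(P(3)) = -(0.0098)·log₂(0.0098) = 0.06540
  -P(4)·log₂(P(4)) = -(0.6325)·log₂(0.6325) = 0.41800
H(P) = 0.06592 + 0.52993 + 0.06540 + 0.41800 = 1.07925 bits

log₂(4) = 2.00000 bits

D_KL(P||U) = 2.00000 - 1.07925 = 0.92075 ≈ 0.9208 bits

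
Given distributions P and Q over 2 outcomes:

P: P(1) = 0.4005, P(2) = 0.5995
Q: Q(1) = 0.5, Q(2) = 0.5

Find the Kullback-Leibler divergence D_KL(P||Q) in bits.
0.0288 bits

D_KL(P||Q) = Σ P(x) log₂(P(x)/Q(x))

Computing term by term:
  P(1)·log₂(P(1)/Q(1)) = 0.4005·log₂(0.4005/0.5) = -0.12821
  P(2)·log₂(P(2)/Q(2)) = 0.5995·log₂(0.5995/0.5) = 0.15697

D_KL(P||Q) = -0.12821 + 0.15697 = 0.02876 ≈ 0.0288 bits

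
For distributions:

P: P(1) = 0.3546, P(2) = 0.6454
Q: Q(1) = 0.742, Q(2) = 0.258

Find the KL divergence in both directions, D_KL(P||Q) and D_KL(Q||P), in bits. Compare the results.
D_KL(P||Q) = 0.4760 bits, D_KL(Q||P) = 0.4491 bits. D_KL(P||Q) is larger than D_KL(Q||P) by 0.0269 bits; the two directions differ.

D_KL(P||Q) = Σ P(x) log₂(P(x)/Q(x))

Computing term by term:
  P(1)·log₂(P(1)/Q(1)) = 0.3546·log₂(0.3546/0.742) = -0.37773
  P(2)·log₂(P(2)/Q(2)) = 0.6454·log₂(0.6454/0.258) = 0.85375

D_KL(P||Q) = -0.37773 + 0.85375 = 0.47602 ≈ 0.4760 bits

D_KL(Q||P) = Σ Q(x) log₂(Q(x)/P(x))

Computing term by term:
  Q(1)·log₂(Q(1)/P(1)) = 0.742·log₂(0.742/0.3546) = 0.79040
  Q(2)·log₂(Q(2)/P(2)) = 0.258·log₂(0.258/0.6454) = -0.34129

D_KL(Q||P) = 0.79040 - 0.34129 = 0.44911 ≈ 0.4491 bits

These are NOT equal (difference: 0.0269 bits). KL divergence is asymmetric: D_KL(P||Q) ≠ D_KL(Q||P) in general.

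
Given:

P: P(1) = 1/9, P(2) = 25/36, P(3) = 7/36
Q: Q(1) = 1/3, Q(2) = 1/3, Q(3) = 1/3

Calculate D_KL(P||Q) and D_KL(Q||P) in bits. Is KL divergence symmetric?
D_KL(P||Q) = 0.4080 bits, D_KL(Q||P) = 0.4346 bits. No, KL divergence is not symmetric.

D_KL(P||Q) = Σ P(x) log₂(P(x)/Q(x))

Computing term by term:
  P(1)·log₂(P(1)/Q(1)) = (1/9)·log₂((1/9)/(1/3)) = -0.17611
  P(2)·log₂(P(2)/Q(2)) = (25/36)·log₂((25/36)/(1/3)) = 0.73534
  P(3)·log₂(P(3)/Q(3)) = (7/36)·log₂((7/36)/(1/3)) = -0.15120

D_KL(P||Q) = -0.17611 + 0.73534 - 0.15120 = 0.40803 ≈ 0.4080 bits

D_KL(Q||P) = Σ Q(x) log₂(Q(x)/P(x))

Computing term by term:
  Q(1)·log₂(Q(1)/P(1)) = (1/3)·log₂((1/3)/(1/9)) = 0.52832
  Q(2)·log₂(Q(2)/P(2)) = (1/3)·log₂((1/3)/(25/36)) = -0.35296
  Q(3)·log₂(Q(3)/P(3)) = (1/3)·log₂((1/3)/(7/36)) = 0.25920

D_KL(Q||P) = 0.52832 - 0.35296 + 0.25920 = 0.43456 ≈ 0.4346 bits

These are NOT equal (difference: 0.0266 bits). KL divergence is asymmetric: D_KL(P||Q) ≠ D_KL(Q||P) in general.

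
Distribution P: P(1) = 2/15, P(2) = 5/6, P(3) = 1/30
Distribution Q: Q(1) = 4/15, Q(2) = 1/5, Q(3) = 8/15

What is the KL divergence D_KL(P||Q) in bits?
1.4491 bits

D_KL(P||Q) = Σ P(x) log₂(P(x)/Q(x))

Computing term by term:
  P(1)·log₂(P(1)/Q(1)) = (2/15)·log₂((2/15)/(4/15)) = -0.13333
  P(2)·log₂(P(2)/Q(2)) = (5/6)·log₂((5/6)/(1/5)) = 1.71574
  P(3)·log₂(P(3)/Q(3)) = (1/30)·log₂((1/30)/(8/15)) = -0.13333

D_KL(P||Q) = -0.13333 + 1.71574 - 0.13333 = 1.44908 ≈ 1.4491 bits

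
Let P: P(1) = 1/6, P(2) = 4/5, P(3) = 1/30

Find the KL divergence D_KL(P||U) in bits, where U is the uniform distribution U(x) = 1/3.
0.7330 bits

U(i) = 1/3 for all i

D_KL(P||U) = Σ P(x) log₂(P(x) / (1/3))
           = Σ P(x) log₂(P(x)) + log₂(3)
           = log₂(3) - H(P)

H(P) = -Σ P(x) log₂(P(x)):
  -P(1)·log₂(P(1)) = -(1/6)·log₂(1/6) = 0.43083
  -P(2)·log₂(P(2)) = -(4/5)·log₂(4/5) = 0.25754
  -P(3)·log₂(P(3)) = -(1/30)·log₂(1/30) = 0.16356
H(P) = 0.43083 + 0.25754 + 0.16356 = 0.85193 bits

log₂(3) = 1.58496 bits

D_KL(P||U) = 1.58496 - 0.85193 = 0.73303 ≈ 0.7330 bits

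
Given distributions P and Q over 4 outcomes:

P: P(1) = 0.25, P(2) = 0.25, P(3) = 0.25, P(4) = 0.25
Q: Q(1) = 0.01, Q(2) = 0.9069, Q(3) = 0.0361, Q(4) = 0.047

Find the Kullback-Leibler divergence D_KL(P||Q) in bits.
1.9970 bits

D_KL(P||Q) = Σ P(x) log₂(P(x)/Q(x))

Computing term by term:
  P(1)·log₂(P(1)/Q(1)) = 0.25·log₂(0.25/0.01) = 1.16096
  P(2)·log₂(P(2)/Q(2)) = 0.25·log₂(0.25/0.9069) = -0.46475
  P(3)·log₂(P(3)/Q(3)) = 0.25·log₂(0.25/0.0361) = 0.69796
  P(4)·log₂(P(4)/Q(4)) = 0.25·log₂(0.25/0.047) = 0.60280

D_KL(P||Q) = 1.16096 - 0.46475 + 0.69796 + 0.60280 = 1.99697 ≈ 1.9970 bits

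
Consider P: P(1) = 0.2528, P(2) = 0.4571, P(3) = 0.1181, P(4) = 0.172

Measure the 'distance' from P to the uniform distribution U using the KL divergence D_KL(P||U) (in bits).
0.1814 bits

U(i) = 1/4 for all i

D_KL(P||U) = Σ P(x) log₂(P(x) / (1/4))
           = Σ P(x) log₂(P(x)) + log₂(4)
           = log₂(4) - H(P)

H(P) = -Σ P(x) log₂(P(x)):
  -P(1)·log₂(P(1)) = -(0.2528)·log₂(0.2528) = 0.50154
  -P(2)·log₂(P(2)) = -(0.4571)·log₂(0.4571) = 0.51626
  -P(3)·log₂(P(3)) = -(0.1181)·log₂(0.1181) = 0.36397
  -P(4)·log₂(P(4)) = -(0.172)·log₂(0.172) = 0.43680
H(P) = 0.50154 + 0.51626 + 0.36397 + 0.43680 = 1.81857 bits

log₂(4) = 2.00000 bits

D_KL(P||U) = 2.00000 - 1.81857 = 0.18143 ≈ 0.1814 bits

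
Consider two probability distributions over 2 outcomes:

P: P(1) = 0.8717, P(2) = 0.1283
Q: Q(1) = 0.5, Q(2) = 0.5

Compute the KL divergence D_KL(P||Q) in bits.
0.4472 bits

D_KL(P||Q) = Σ P(x) log₂(P(x)/Q(x))

Computing term by term:
  P(1)·log₂(P(1)/Q(1)) = 0.8717·log₂(0.8717/0.5) = 0.69902
  P(2)·log₂(P(2)/Q(2)) = 0.1283·log₂(0.1283/0.5) = -0.25178

D_KL(P||Q) = 0.69902 - 0.25178 = 0.44724 ≈ 0.4472 bits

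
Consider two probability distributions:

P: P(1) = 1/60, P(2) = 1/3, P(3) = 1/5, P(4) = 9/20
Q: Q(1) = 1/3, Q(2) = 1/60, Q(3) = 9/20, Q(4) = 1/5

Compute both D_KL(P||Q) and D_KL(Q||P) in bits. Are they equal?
D_KL(P||Q) = 1.6611 bits, D_KL(Q||P) = 1.6611 bits. Yes, in this case they are equal (although KL divergence is not symmetric in general).

D_KL(P||Q) = Σ P(x) log₂(P(x)/Q(x))

Computing term by term:
  P(1)·log₂(P(1)/Q(1)) = (1/60)·log₂((1/60)/(1/3)) = -0.07203
  P(2)·log₂(P(2)/Q(2)) = (1/3)·log₂((1/3)/(1/60)) = 1.44064
  P(3)·log₂(P(3)/Q(3)) = (1/5)·log₂((1/5)/(9/20)) = -0.23399
  P(4)·log₂(P(4)/Q(4)) = (9/20)·log₂((9/20)/(1/5)) = 0.52647

D_KL(P||Q) = -0.07203 + 1.44064 - 0.23399 + 0.52647 = 1.66109 ≈ 1.6611 bits

D_KL(Q||P) = Σ Q(x) log₂(Q(x)/P(x))

Computing term by term:
  Q(1)·log₂(Q(1)/P(1)) = (1/3)·log₂((1/3)/(1/60)) = 1.44064
  Q(2)·log₂(Q(2)/P(2)) = (1/60)·log₂((1/60)/(1/3)) = -0.07203
  Q(3)·log₂(Q(3)/P(3)) = (9/20)·log₂((9/20)/(1/5)) = 0.52647
  Q(4)·log₂(Q(4)/P(4)) = (1/5)·log₂((1/5)/(9/20)) = -0.23399

D_KL(Q||P) = 1.44064 - 0.07203 + 0.52647 - 0.23399 = 1.66109 ≈ 1.6611 bits

These ARE equal here. Q is P with outcomes relabeled (Q(1) = P(2), Q(2) = P(1), Q(3) = P(4), Q(4) = P(3)) by a relabeling that is its own inverse, so the two sums contain exactly the same terms in a different order. This is a special case — KL divergence is not symmetric in general: D_KL(P||Q) ≠ D_KL(Q||P) for most P, Q.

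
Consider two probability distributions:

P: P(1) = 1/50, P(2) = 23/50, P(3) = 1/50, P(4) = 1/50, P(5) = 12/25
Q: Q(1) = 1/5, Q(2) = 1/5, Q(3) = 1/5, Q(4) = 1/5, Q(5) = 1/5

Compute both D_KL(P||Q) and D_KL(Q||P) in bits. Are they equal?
D_KL(P||Q) = 0.9597 bits, D_KL(Q||P) = 1.5002 bits. No, they are not equal.

D_KL(P||Q) = Σ P(x) log₂(P(x)/Q(x))

Computing term by term:
  P(1)·log₂(P(1)/Q(1)) = (1/50)·log₂((1/50)/(1/5)) = -0.06644
  P(2)·log₂(P(2)/Q(2)) = (23/50)·log₂((23/50)/(1/5)) = 0.55275
  P(3)·log₂(P(3)/Q(3)) = (1/50)·log₂((1/50)/(1/5)) = -0.06644
  P(4)·log₂(P(4)/Q(4)) = (1/50)·log₂((1/50)/(1/5)) = -0.06644
  P(5)·log₂(P(5)/Q(5)) = (12/25)·log₂((12/25)/(1/5)) = 0.60626

D_KL(P||Q) = -0.06644 + 0.55275 - 0.06644 - 0.06644 + 0.60626 = 0.95969 ≈ 0.9597 bits

D_KL(Q||P) = Σ Q(x) log₂(Q(x)/P(x))

Computing term by term:
  Q(1)·log₂(Q(1)/P(1)) = (1/5)·log₂((1/5)/(1/50)) = 0.66439
  Q(2)·log₂(Q(2)/P(2)) = (1/5)·log₂((1/5)/(23/50)) = -0.24033
  Q(3)·log₂(Q(3)/P(3)) = (1/5)·log₂((1/5)/(1/50)) = 0.66439
  Q(4)·log₂(Q(4)/P(4)) = (1/5)·log₂((1/5)/(1/50)) = 0.66439
  Q(5)·log₂(Q(5)/P(5)) = (1/5)·log₂((1/5)/(12/25)) = -0.25261

D_KL(Q||P) = 0.66439 - 0.24033 + 0.66439 + 0.66439 - 0.25261 = 1.50023 ≈ 1.5002 bits

These are NOT equal (difference: 0.5405 bits). KL divergence is asymmetric: D_KL(P||Q) ≠ D_KL(Q||P) in general.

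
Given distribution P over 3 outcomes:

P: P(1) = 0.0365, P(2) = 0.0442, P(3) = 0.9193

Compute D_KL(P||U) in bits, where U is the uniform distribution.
1.1002 bits

U(i) = 1/3 for all i

D_KL(P||U) = Σ P(x) log₂(P(x) / (1/3))
           = Σ P(x) log₂(P(x)) + log₂(3)
           = log₂(3) - H(P)

H(P) = -Σ P(x) log₂(P(x)):
  -P(1)·log₂(P(1)) = -(0.0365)·log₂(0.0365) = 0.17432
  -P(2)·log₂(P(2)) = -(0.0442)·log₂(0.0442) = 0.19889
  -P(3)·log₂(P(3)) = -(0.9193)·log₂(0.9193) = 0.11160
H(P) = 0.17432 + 0.19889 + 0.11160 = 0.48481 bits

log₂(3) = 1.58496 bits

D_KL(P||U) = 1.58496 - 0.48481 = 1.10015 ≈ 1.1002 bits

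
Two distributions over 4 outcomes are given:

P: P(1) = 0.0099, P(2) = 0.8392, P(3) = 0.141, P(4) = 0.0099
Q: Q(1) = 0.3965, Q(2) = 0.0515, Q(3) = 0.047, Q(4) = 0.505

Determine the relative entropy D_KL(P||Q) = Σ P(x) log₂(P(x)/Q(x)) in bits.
3.4935 bits

D_KL(P||Q) = Σ P(x) log₂(P(x)/Q(x))

Computing term by term:
  P(1)·log₂(P(1)/Q(1)) = 0.0099·log₂(0.0099/0.3965) = -0.05271
  P(2)·log₂(P(2)/Q(2)) = 0.8392·log₂(0.8392/0.0515) = 3.37893
  P(3)·log₂(P(3)/Q(3)) = 0.141·log₂(0.141/0.047) = 0.22348
  P(4)·log₂(P(4)/Q(4)) = 0.0099·log₂(0.0099/0.505) = -0.05616

D_KL(P||Q) = -0.05271 + 3.37893 + 0.22348 - 0.05616 = 3.49354 ≈ 3.4935 bits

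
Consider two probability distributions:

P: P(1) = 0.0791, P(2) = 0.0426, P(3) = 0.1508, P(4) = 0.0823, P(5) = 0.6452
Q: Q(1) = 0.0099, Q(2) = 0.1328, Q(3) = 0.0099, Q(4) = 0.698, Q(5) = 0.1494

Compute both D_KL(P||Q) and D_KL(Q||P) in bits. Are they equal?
D_KL(P||Q) = 1.8677 bits, D_KL(Q||P) = 1.9868 bits. No, they are not equal.

D_KL(P||Q) = Σ P(x) log₂(P(x)/Q(x))

Computing term by term:
  P(1)·log₂(P(1)/Q(1)) = 0.0791·log₂(0.0791/0.0099) = 0.23716
  P(2)·log₂(P(2)/Q(2)) = 0.0426·log₂(0.0426/0.1328) = -0.06988
  P(3)·log₂(P(3)/Q(3)) = 0.1508·log₂(0.1508/0.0099) = 0.59250
  P(4)·log₂(P(4)/Q(4)) = 0.0823·log₂(0.0823/0.698) = -0.25383
  P(5)·log₂(P(5)/Q(5)) = 0.6452·log₂(0.6452/0.1494) = 1.36174

D_KL(P||Q) = 0.23716 - 0.06988 + 0.59250 - 0.25383 + 1.36174 = 1.86769 ≈ 1.8677 bits

D_KL(Q||P) = Σ Q(x) log₂(Q(x)/P(x))

Computing term by term:
  Q(1)·log₂(Q(1)/P(1)) = 0.0099·log₂(0.0099/0.0791) = -0.02968
  Q(2)·log₂(Q(2)/P(2)) = 0.1328·log₂(0.1328/0.0426) = 0.21784
  Q(3)·log₂(Q(3)/P(3)) = 0.0099·log₂(0.0099/0.1508) = -0.03890
  Q(4)·log₂(Q(4)/P(4)) = 0.698·log₂(0.698/0.0823) = 2.15282
  Q(5)·log₂(Q(5)/P(5)) = 0.1494·log₂(0.1494/0.6452) = -0.31532

D_KL(Q||P) = -0.02968 + 0.21784 - 0.03890 + 2.15282 - 0.31532 = 1.98676 ≈ 1.9868 bits

These are NOT equal (difference: 0.1191 bits). KL divergence is asymmetric: D_KL(P||Q) ≠ D_KL(Q||P) in general.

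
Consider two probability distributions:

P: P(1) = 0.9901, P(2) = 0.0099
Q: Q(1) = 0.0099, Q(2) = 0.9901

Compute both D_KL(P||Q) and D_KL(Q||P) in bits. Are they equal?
D_KL(P||Q) = 6.5125 bits, D_KL(Q||P) = 6.5125 bits. Yes, in this case they are equal (although KL divergence is not symmetric in general).

D_KL(P||Q) = Σ P(x) log₂(P(x)/Q(x))

Computing term by term:
  P(1)·log₂(P(1)/Q(1)) = 0.9901·log₂(0.9901/0.0099) = 6.57823
  P(2)·log₂(P(2)/Q(2)) = 0.0099·log₂(0.0099/0.9901) = -0.06578

D_KL(P||Q) = 6.57823 - 0.06578 = 6.51245 ≈ 6.5125 bits

D_KL(Q||P) = Σ Q(x) log₂(Q(x)/P(x))

Computing term by term:
  Q(1)·log₂(Q(1)/P(1)) = 0.0099·log₂(0.0099/0.9901) = -0.06578
  Q(2)·log₂(Q(2)/P(2)) = 0.9901·log₂(0.9901/0.0099) = 6.57823

D_KL(Q||P) = -0.06578 + 6.57823 = 6.51245 ≈ 6.5125 bits

These ARE equal here. Q is P with outcomes relabeled (Q(1) = P(2), Q(2) = P(1)) by a relabeling that is its own inverse, so the two sums contain exactly the same terms in a different order. This is a special case — KL divergence is not symmetric in general: D_KL(P||Q) ≠ D_KL(Q||P) for most P, Q.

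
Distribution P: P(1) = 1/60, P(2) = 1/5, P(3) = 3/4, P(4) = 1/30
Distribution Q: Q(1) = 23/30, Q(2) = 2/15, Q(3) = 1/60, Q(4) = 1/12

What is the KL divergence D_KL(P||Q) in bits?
4.0998 bits

D_KL(P||Q) = Σ P(x) log₂(P(x)/Q(x))

Computing term by term:
  P(1)·log₂(P(1)/Q(1)) = (1/60)·log₂((1/60)/(23/30)) = -0.09206
  P(2)·log₂(P(2)/Q(2)) = (1/5)·log₂((1/5)/(2/15)) = 0.11699
  P(3)·log₂(P(3)/Q(3)) = (3/4)·log₂((3/4)/(1/60)) = 4.11889
  P(4)·log₂(P(4)/Q(4)) = (1/30)·log₂((1/30)/(1/12)) = -0.04406

D_KL(P||Q) = -0.09206 + 0.11699 + 4.11889 - 0.04406 = 4.09976 ≈ 4.0998 bits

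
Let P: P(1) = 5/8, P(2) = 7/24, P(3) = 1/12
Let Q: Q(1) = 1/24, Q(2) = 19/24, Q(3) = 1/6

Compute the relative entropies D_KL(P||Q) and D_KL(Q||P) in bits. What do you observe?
D_KL(P||Q) = 1.9383 bits, D_KL(Q||P) = 1.1443 bits. The two directions give different values (D_KL(P||Q) exceeds D_KL(Q||P) by 0.7940 bits): KL divergence is asymmetric.

D_KL(P||Q) = Σ P(x) log₂(P(x)/Q(x))

Computing term by term:
  P(1)·log₂(P(1)/Q(1)) = (5/8)·log₂((5/8)/(1/24)) = 2.44181
  P(2)·log₂(P(2)/Q(2)) = (7/24)·log₂((7/24)/(19/24)) = -0.42017
  P(3)·log₂(P(3)/Q(3)) = (1/12)·log₂((1/12)/(1/6)) = -0.08333

D_KL(P||Q) = 2.44181 - 0.42017 - 0.08333 = 1.93831 ≈ 1.9383 bits

D_KL(Q||P) = Σ Q(x) log₂(Q(x)/P(x))

Computing term by term:
  Q(1)·log₂(Q(1)/P(1)) = (1/24)·log₂((1/24)/(5/8)) = -0.16279
  Q(2)·log₂(Q(2)/P(2)) = (19/24)·log₂((19/24)/(7/24)) = 1.14045
  Q(3)·log₂(Q(3)/P(3)) = (1/6)·log₂((1/6)/(1/12)) = 0.16667

D_KL(Q||P) = -0.16279 + 1.14045 + 0.16667 = 1.14433 ≈ 1.1443 bits

These are NOT equal (difference: 0.7940 bits). KL divergence is asymmetric: D_KL(P||Q) ≠ D_KL(Q||P) in general.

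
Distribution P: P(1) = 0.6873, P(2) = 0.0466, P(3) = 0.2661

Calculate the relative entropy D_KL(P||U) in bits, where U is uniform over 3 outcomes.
0.4988 bits

U(i) = 1/3 for all i

D_KL(P||U) = Σ P(x) log₂(P(x) / (1/3))
           = Σ P(x) log₂(P(x)) + log₂(3)
           = log₂(3) - H(P)

H(P) = -Σ P(x) log₂(P(x)):
  -P(1)·log₂(P(1)) = -(0.6873)·log₂(0.6873) = 0.37182
  -P(2)·log₂(P(2)) = -(0.0466)·log₂(0.0466) = 0.20614
  -P(3)·log₂(P(3)) = -(0.2661)·log₂(0.2661) = 0.50824
H(P) = 0.37182 + 0.20614 + 0.50824 = 1.08620 bits

log₂(3) = 1.58496 bits

D_KL(P||U) = 1.58496 - 1.08620 = 0.49876 ≈ 0.4988 bits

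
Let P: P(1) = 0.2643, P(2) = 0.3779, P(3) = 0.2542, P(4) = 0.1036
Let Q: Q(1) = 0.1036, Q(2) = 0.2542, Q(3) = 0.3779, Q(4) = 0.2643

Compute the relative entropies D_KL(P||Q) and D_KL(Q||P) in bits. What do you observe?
D_KL(P||Q) = 0.2879 bits, D_KL(Q||P) = 0.2879 bits. The two directions give the same value here, because Q is a self-inverse relabeling of P; in general KL divergence is asymmetric.

D_KL(P||Q) = Σ P(x) log₂(P(x)/Q(x))

Computing term by term:
  P(1)·log₂(P(1)/Q(1)) = 0.2643·log₂(0.2643/0.1036) = 0.35711
  P(2)·log₂(P(2)/Q(2)) = 0.3779·log₂(0.3779/0.2542) = 0.21617
  P(3)·log₂(P(3)/Q(3)) = 0.2542·log₂(0.2542/0.3779) = -0.14541
  P(4)·log₂(P(4)/Q(4)) = 0.1036·log₂(0.1036/0.2643) = -0.13998

D_KL(P||Q) = 0.35711 + 0.21617 - 0.14541 - 0.13998 = 0.28789 ≈ 0.2879 bits

D_KL(Q||P) = Σ Q(x) log₂(Q(x)/P(x))

Computing term by term:
  Q(1)·log₂(Q(1)/P(1)) = 0.1036·log₂(0.1036/0.2643) = -0.13998
  Q(2)·log₂(Q(2)/P(2)) = 0.2542·log₂(0.2542/0.3779) = -0.14541
  Q(3)·log₂(Q(3)/P(3)) = 0.3779·log₂(0.3779/0.2542) = 0.21617
  Q(4)·log₂(Q(4)/P(4)) = 0.2643·log₂(0.2643/0.1036) = 0.35711

D_KL(Q||P) = -0.13998 - 0.14541 + 0.21617 + 0.35711 = 0.28789 ≈ 0.2879 bits

These ARE equal here. Q is P with outcomes relabeled (Q(1) = P(4), Q(2) = P(3), Q(3) = P(2), Q(4) = P(1)) by a relabeling that is its own inverse, so the two sums contain exactly the same terms in a different order. This is a special case — KL divergence is not symmetric in general: D_KL(P||Q) ≠ D_KL(Q||P) for most P, Q.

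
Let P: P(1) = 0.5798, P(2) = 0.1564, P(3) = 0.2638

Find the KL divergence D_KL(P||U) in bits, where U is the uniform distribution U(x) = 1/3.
0.2032 bits

U(i) = 1/3 for all i

D_KL(P||U) = Σ P(x) log₂(P(x) / (1/3))
           = Σ P(x) log₂(P(x)) + log₂(3)
           = log₂(3) - H(P)

H(P) = -Σ P(x) log₂(P(x)):
  -P(1)·log₂(P(1)) = -(0.5798)·log₂(0.5798) = 0.45594
  -P(2)·log₂(P(2)) = -(0.1564)·log₂(0.1564) = 0.41863
  -P(3)·log₂(P(3)) = -(0.2638)·log₂(0.2638) = 0.50715
H(P) = 0.45594 + 0.41863 + 0.50715 = 1.38172 bits

log₂(3) = 1.58496 bits

D_KL(P||U) = 1.58496 - 1.38172 = 0.20324 ≈ 0.2032 bits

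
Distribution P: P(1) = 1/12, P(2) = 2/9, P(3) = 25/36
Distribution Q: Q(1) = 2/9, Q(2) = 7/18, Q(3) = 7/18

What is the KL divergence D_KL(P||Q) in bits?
0.2836 bits

D_KL(P||Q) = Σ P(x) log₂(P(x)/Q(x))

Computing term by term:
  P(1)·log₂(P(1)/Q(1)) = (1/12)·log₂((1/12)/(2/9)) = -0.11792
  P(2)·log₂(P(2)/Q(2)) = (2/9)·log₂((2/9)/(7/18)) = -0.17941
  P(3)·log₂(P(3)/Q(3)) = (25/36)·log₂((25/36)/(7/18)) = 0.58090

D_KL(P||Q) = -0.11792 - 0.17941 + 0.58090 = 0.28357 ≈ 0.2836 bits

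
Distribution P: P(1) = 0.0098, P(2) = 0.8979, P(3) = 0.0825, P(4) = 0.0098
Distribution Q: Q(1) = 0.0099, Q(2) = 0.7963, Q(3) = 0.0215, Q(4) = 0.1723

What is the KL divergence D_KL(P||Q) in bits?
0.2749 bits

D_KL(P||Q) = Σ P(x) log₂(P(x)/Q(x))

Computing term by term:
  P(1)·log₂(P(1)/Q(1)) = 0.0098·log₂(0.0098/0.0099) = -0.00014
  P(2)·log₂(P(2)/Q(2)) = 0.8979·log₂(0.8979/0.7963) = 0.15555
  P(3)·log₂(P(3)/Q(3)) = 0.0825·log₂(0.0825/0.0215) = 0.16005
  P(4)·log₂(P(4)/Q(4)) = 0.0098·log₂(0.0098/0.1723) = -0.04053

D_KL(P||Q) = -0.00014 + 0.15555 + 0.16005 - 0.04053 = 0.27493 ≈ 0.2749 bits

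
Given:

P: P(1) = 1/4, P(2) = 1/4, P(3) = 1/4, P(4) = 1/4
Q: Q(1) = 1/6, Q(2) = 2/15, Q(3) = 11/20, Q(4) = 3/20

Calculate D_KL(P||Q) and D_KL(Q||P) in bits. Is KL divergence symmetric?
D_KL(P||Q) = 0.2728 bits, D_KL(Q||P) = 0.2967 bits. No, KL divergence is not symmetric.

D_KL(P||Q) = Σ P(x) log₂(P(x)/Q(x))

Computing term by term:
  P(1)·log₂(P(1)/Q(1)) = (1/4)·log₂((1/4)/(1/6)) = 0.14624
  P(2)·log₂(P(2)/Q(2)) = (1/4)·log₂((1/4)/(2/15)) = 0.22672
  P(3)·log₂(P(3)/Q(3)) = (1/4)·log₂((1/4)/(11/20)) = -0.28438
  P(4)·log₂(P(4)/Q(4)) = (1/4)·log₂((1/4)/(3/20)) = 0.18424

D_KL(P||Q) = 0.14624 + 0.22672 - 0.28438 + 0.18424 = 0.27282 ≈ 0.2728 bits

D_KL(Q||P) = Σ Q(x) log₂(Q(x)/P(x))

Computing term by term:
  Q(1)·log₂(Q(1)/P(1)) = (1/6)·log₂((1/6)/(1/4)) = -0.09749
  Q(2)·log₂(Q(2)/P(2)) = (2/15)·log₂((2/15)/(1/4)) = -0.12092
  Q(3)·log₂(Q(3)/P(3)) = (11/20)·log₂((11/20)/(1/4)) = 0.62563
  Q(4)·log₂(Q(4)/P(4)) = (3/20)·log₂((3/20)/(1/4)) = -0.11054

D_KL(Q||P) = -0.09749 - 0.12092 + 0.62563 - 0.11054 = 0.29668 ≈ 0.2967 bits

These are NOT equal (difference: 0.0239 bits). KL divergence is asymmetric: D_KL(P||Q) ≠ D_KL(Q||P) in general.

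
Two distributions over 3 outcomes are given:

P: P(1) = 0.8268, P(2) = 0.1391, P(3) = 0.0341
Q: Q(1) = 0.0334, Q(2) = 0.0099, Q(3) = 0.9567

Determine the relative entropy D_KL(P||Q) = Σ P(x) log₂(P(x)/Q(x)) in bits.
4.1941 bits

D_KL(P||Q) = Σ P(x) log₂(P(x)/Q(x))

Computing term by term:
  P(1)·log₂(P(1)/Q(1)) = 0.8268·log₂(0.8268/0.0334) = 3.82777
  P(2)·log₂(P(2)/Q(2)) = 0.1391·log₂(0.1391/0.0099) = 0.53033
  P(3)·log₂(P(3)/Q(3)) = 0.0341·log₂(0.0341/0.9567) = -0.16403

D_KL(P||Q) = 3.82777 + 0.53033 - 0.16403 = 4.19407 ≈ 4.1941 bits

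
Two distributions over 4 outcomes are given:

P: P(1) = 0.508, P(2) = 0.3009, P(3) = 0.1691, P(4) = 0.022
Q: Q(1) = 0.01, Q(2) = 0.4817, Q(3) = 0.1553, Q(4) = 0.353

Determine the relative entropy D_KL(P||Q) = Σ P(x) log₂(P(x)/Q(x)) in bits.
2.6071 bits

D_KL(P||Q) = Σ P(x) log₂(P(x)/Q(x))

Computing term by term:
  P(1)·log₂(P(1)/Q(1)) = 0.508·log₂(0.508/0.01) = 2.87871
  P(2)·log₂(P(2)/Q(2)) = 0.3009·log₂(0.3009/0.4817) = -0.20427
  P(3)·log₂(P(3)/Q(3)) = 0.1691·log₂(0.1691/0.1553) = 0.02077
  P(4)·log₂(P(4)/Q(4)) = 0.022·log₂(0.022/0.353) = -0.08809

D_KL(P||Q) = 2.87871 - 0.20427 + 0.02077 - 0.08809 = 2.60712 ≈ 2.6071 bits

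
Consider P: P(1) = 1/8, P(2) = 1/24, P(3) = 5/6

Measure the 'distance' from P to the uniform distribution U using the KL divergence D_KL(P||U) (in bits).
0.7997 bits

U(i) = 1/3 for all i

D_KL(P||U) = Σ P(x) log₂(P(x) / (1/3))
           = Σ P(x) log₂(P(x)) + log₂(3)
           = log₂(3) - H(P)

H(P) = -Σ P(x) log₂(P(x)):
  -P(1)·log₂(P(1)) = -(1/8)·log₂(1/8) = 0.37500
  -P(2)·log₂(P(2)) = -(1/24)·log₂(1/24) = 0.19104
  -P(3)·log₂(P(3)) = -(5/6)·log₂(5/6) = 0.21920
H(P) = 0.37500 + 0.19104 + 0.21920 = 0.78524 bits

log₂(3) = 1.58496 bits

D_KL(P||U) = 1.58496 - 0.78524 = 0.79972 ≈ 0.7997 bits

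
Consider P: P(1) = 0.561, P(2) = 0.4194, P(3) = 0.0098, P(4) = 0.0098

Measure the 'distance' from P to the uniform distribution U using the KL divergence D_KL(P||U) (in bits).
0.8756 bits

U(i) = 1/4 for all i

D_KL(P||U) = Σ P(x) log₂(P(x) / (1/4))
           = Σ P(x) log₂(P(x)) + log₂(4)
           = log₂(4) - H(P)

H(P) = -Σ P(x) log₂(P(x)):
  -P(1)·log₂(P(1)) = -(0.561)·log₂(0.561) = 0.46783
  -P(2)·log₂(P(2)) = -(0.4194)·log₂(0.4194) = 0.52576
  -P(3)·log₂(P(3)) = -(0.0098)·log₂(0.0098) = 0.06540
  -P(4)·log₂(P(4)) = -(0.0098)·log₂(0.0098) = 0.06540
H(P) = 0.46783 + 0.52576 + 0.06540 + 0.06540 = 1.12439 bits

log₂(4) = 2.00000 bits

D_KL(P||U) = 2.00000 - 1.12439 = 0.87561 ≈ 0.8756 bits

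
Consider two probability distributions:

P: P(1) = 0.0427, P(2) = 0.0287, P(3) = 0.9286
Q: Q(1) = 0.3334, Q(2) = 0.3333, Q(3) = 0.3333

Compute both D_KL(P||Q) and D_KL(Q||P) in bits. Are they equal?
D_KL(P||Q) = 1.1446 bits, D_KL(Q||P) = 1.6749 bits. No, they are not equal.

D_KL(P||Q) = Σ P(x) log₂(P(x)/Q(x))

Computing term by term:
  P(1)·log₂(P(1)/Q(1)) = 0.0427·log₂(0.0427/0.3334) = -0.12660
  P(2)·log₂(P(2)/Q(2)) = 0.0287·log₂(0.0287/0.3333) = -0.10153
  P(3)·log₂(P(3)/Q(3)) = 0.9286·log₂(0.9286/0.3333) = 1.37269

D_KL(P||Q) = -0.12660 - 0.10153 + 1.37269 = 1.14456 ≈ 1.1446 bits

D_KL(Q||P) = Σ Q(x) log₂(Q(x)/P(x))

Computing term by term:
  Q(1)·log₂(Q(1)/P(1)) = 0.3334·log₂(0.3334/0.0427) = 0.98851
  Q(2)·log₂(Q(2)/P(2)) = 0.3333·log₂(0.3333/0.0287) = 1.17911
  Q(3)·log₂(Q(3)/P(3)) = 0.3333·log₂(0.3333/0.9286) = -0.49270

D_KL(Q||P) = 0.98851 + 1.17911 - 0.49270 = 1.67492 ≈ 1.6749 bits

These are NOT equal (difference: 0.5303 bits). KL divergence is asymmetric: D_KL(P||Q) ≠ D_KL(Q||P) in general.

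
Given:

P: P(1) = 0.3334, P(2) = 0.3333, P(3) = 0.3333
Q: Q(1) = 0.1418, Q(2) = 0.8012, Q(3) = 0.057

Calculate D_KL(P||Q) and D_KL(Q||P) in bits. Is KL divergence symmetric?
D_KL(P||Q) = 0.8387 bits, D_KL(Q||P) = 0.6937 bits. No, KL divergence is not symmetric.

D_KL(P||Q) = Σ P(x) log₂(P(x)/Q(x))

Computing term by term:
  P(1)·log₂(P(1)/Q(1)) = 0.3334·log₂(0.3334/0.1418) = 0.41121
  P(2)·log₂(P(2)/Q(2)) = 0.3333·log₂(0.3333/0.8012) = -0.42174
  P(3)·log₂(P(3)/Q(3)) = 0.3333·log₂(0.3333/0.057) = 0.84918

D_KL(P||Q) = 0.41121 - 0.42174 + 0.84918 = 0.83865 ≈ 0.8387 bits

D_KL(Q||P) = Σ Q(x) log₂(Q(x)/P(x))

Computing term by term:
  Q(1)·log₂(Q(1)/P(1)) = 0.1418·log₂(0.1418/0.3334) = -0.17490
  Q(2)·log₂(Q(2)/P(2)) = 0.8012·log₂(0.8012/0.3333) = 1.01379
  Q(3)·log₂(Q(3)/P(3)) = 0.057·log₂(0.057/0.3333) = -0.14522

D_KL(Q||P) = -0.17490 + 1.01379 - 0.14522 = 0.69367 ≈ 0.6937 bits

These are NOT equal (difference: 0.1450 bits). KL divergence is asymmetric: D_KL(P||Q) ≠ D_KL(Q||P) in general.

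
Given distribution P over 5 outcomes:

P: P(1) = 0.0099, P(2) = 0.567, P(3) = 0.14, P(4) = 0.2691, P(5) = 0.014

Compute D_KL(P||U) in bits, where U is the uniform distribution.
0.7989 bits

U(i) = 1/5 for all i

D_KL(P||U) = Σ P(x) log₂(P(x) / (1/5))
           = Σ P(x) log₂(P(x)) + log₂(5)
           = log₂(5) - H(P)

H(P) = -Σ P(x) log₂(P(x)):
  -P(1)·log₂(P(1)) = -(0.0099)·log₂(0.0099) = 0.06592
  -P(2)·log₂(P(2)) = -(0.567)·log₂(0.567) = 0.46413
  -P(3)·log₂(P(3)) = -(0.14)·log₂(0.14) = 0.39711
  -P(4)·log₂(P(4)) = -(0.2691)·log₂(0.2691) = 0.50962
  -P(5)·log₂(P(5)) = -(0.014)·log₂(0.014) = 0.08622
H(P) = 0.06592 + 0.46413 + 0.39711 + 0.50962 + 0.08622 = 1.52300 bits

log₂(5) = 2.32193 bits

D_KL(P||U) = 2.32193 - 1.52300 = 0.79893 ≈ 0.7989 bits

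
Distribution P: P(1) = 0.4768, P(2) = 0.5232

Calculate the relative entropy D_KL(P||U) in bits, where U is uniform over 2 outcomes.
0.0016 bits

U(i) = 1/2 for all i

D_KL(P||U) = Σ P(x) log₂(P(x) / (1/2))
           = Σ P(x) log₂(P(x)) + log₂(2)
           = log₂(2) - H(P)

H(P) = -Σ P(x) log₂(P(x)):
  -P(1)·log₂(P(1)) = -(0.4768)·log₂(0.4768) = 0.50948
  -P(2)·log₂(P(2)) = -(0.5232)·log₂(0.5232) = 0.48896
H(P) = 0.50948 + 0.48896 = 0.99844 bits

log₂(2) = 1.00000 bits

D_KL(P||U) = 1.00000 - 0.99844 = 0.00156 ≈ 0.0016 bits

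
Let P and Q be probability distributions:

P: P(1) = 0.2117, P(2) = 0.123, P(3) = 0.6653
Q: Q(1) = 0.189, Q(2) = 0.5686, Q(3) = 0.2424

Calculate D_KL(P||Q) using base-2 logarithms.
0.7321 bits

D_KL(P||Q) = Σ P(x) log₂(P(x)/Q(x))

Computing term by term:
  P(1)·log₂(P(1)/Q(1)) = 0.2117·log₂(0.2117/0.189) = 0.03464
  P(2)·log₂(P(2)/Q(2)) = 0.123·log₂(0.123/0.5686) = -0.27168
  P(3)·log₂(P(3)/Q(3)) = 0.6653·log₂(0.6653/0.2424) = 0.96909

D_KL(P||Q) = 0.03464 - 0.27168 + 0.96909 = 0.73205 ≈ 0.7321 bits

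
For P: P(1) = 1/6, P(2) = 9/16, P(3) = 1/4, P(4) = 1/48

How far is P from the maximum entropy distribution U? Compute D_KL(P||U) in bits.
0.4859 bits

U(i) = 1/4 for all i

D_KL(P||U) = Σ P(x) log₂(P(x) / (1/4))
           = Σ P(x) log₂(P(x)) + log₂(4)
           = log₂(4) - H(P)

H(P) = -Σ P(x) log₂(P(x)):
  -P(1)·log₂(P(1)) = -(1/6)·log₂(1/6) = 0.43083
  -P(2)·log₂(P(2)) = -(9/16)·log₂(9/16) = 0.46692
  -P(3)·log₂(P(3)) = -(1/4)·log₂(1/4) = 0.50000
  -P(4)·log₂(P(4)) = -(1/48)·log₂(1/48) = 0.11635
H(P) = 0.43083 + 0.46692 + 0.50000 + 0.11635 = 1.51410 bits

log₂(4) = 2.00000 bits

D_KL(P||U) = 2.00000 - 1.51410 = 0.48590 ≈ 0.4859 bits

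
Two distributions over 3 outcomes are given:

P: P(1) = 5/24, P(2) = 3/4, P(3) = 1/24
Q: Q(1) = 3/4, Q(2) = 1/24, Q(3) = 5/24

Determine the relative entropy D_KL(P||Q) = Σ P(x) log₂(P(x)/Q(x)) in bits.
2.6457 bits

D_KL(P||Q) = Σ P(x) log₂(P(x)/Q(x))

Computing term by term:
  P(1)·log₂(P(1)/Q(1)) = (5/24)·log₂((5/24)/(3/4)) = -0.38500
  P(2)·log₂(P(2)/Q(2)) = (3/4)·log₂((3/4)/(1/24)) = 3.12744
  P(3)·log₂(P(3)/Q(3)) = (1/24)·log₂((1/24)/(5/24)) = -0.09675

D_KL(P||Q) = -0.38500 + 3.12744 - 0.09675 = 2.64569 ≈ 2.6457 bits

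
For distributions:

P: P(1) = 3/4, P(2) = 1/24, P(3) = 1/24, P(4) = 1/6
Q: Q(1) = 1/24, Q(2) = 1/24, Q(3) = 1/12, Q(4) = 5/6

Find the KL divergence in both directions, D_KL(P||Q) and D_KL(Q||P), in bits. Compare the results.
D_KL(P||Q) = 2.6988 bits, D_KL(Q||P) = 1.8445 bits. D_KL(P||Q) is larger than D_KL(Q||P) by 0.8543 bits; the two directions differ.

D_KL(P||Q) = Σ P(x) log₂(P(x)/Q(x))

Computing term by term:
  P(1)·log₂(P(1)/Q(1)) = (3/4)·log₂((3/4)/(1/24)) = 3.12744
  P(2)·log₂(P(2)/Q(2)) = (1/24)·log₂((1/24)/(1/24)) = 0.00000
  P(3)·log₂(P(3)/Q(3)) = (1/24)·log₂((1/24)/(1/12)) = -0.04167
  P(4)·log₂(P(4)/Q(4)) = (1/6)·log₂((1/6)/(5/6)) = -0.38699

D_KL(P||Q) = 3.12744 + 0.00000 - 0.04167 - 0.38699 = 2.69878 ≈ 2.6988 bits

D_KL(Q||P) = Σ Q(x) log₂(Q(x)/P(x))

Computing term by term:
  Q(1)·log₂(Q(1)/P(1)) = (1/24)·log₂((1/24)/(3/4)) = -0.17375
  Q(2)·log₂(Q(2)/P(2)) = (1/24)·log₂((1/24)/(1/24)) = 0.00000
  Q(3)·log₂(Q(3)/P(3)) = (1/12)·log₂((1/12)/(1/24)) = 0.08333
  Q(4)·log₂(Q(4)/P(4)) = (5/6)·log₂((5/6)/(1/6)) = 1.93494

D_KL(Q||P) = -0.17375 + 0.00000 + 0.08333 + 1.93494 = 1.84452 ≈ 1.8445 bits

These are NOT equal (difference: 0.8543 bits). KL divergence is asymmetric: D_KL(P||Q) ≠ D_KL(Q||P) in general.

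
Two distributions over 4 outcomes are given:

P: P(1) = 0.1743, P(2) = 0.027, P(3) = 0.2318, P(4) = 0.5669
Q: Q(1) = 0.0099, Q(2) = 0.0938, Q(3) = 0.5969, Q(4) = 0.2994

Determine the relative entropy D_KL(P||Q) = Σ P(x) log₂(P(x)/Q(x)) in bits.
0.8786 bits

D_KL(P||Q) = Σ P(x) log₂(P(x)/Q(x))

Computing term by term:
  P(1)·log₂(P(1)/Q(1)) = 0.1743·log₂(0.1743/0.0099) = 0.72125
  P(2)·log₂(P(2)/Q(2)) = 0.027·log₂(0.027/0.0938) = -0.04851
  P(3)·log₂(P(3)/Q(3)) = 0.2318·log₂(0.2318/0.5969) = -0.31632
  P(4)·log₂(P(4)/Q(4)) = 0.5669·log₂(0.5669/0.2994) = 0.52213

D_KL(P||Q) = 0.72125 - 0.04851 - 0.31632 + 0.52213 = 0.87855 ≈ 0.8786 bits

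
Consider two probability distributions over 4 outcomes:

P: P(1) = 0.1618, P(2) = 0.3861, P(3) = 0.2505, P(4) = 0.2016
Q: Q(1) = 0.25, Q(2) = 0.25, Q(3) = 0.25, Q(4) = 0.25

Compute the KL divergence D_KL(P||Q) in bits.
0.0787 bits

D_KL(P||Q) = Σ P(x) log₂(P(x)/Q(x))

Computing term by term:
  P(1)·log₂(P(1)/Q(1)) = 0.1618·log₂(0.1618/0.25) = -0.10156
  P(2)·log₂(P(2)/Q(2)) = 0.3861·log₂(0.3861/0.25) = 0.24210
  P(3)·log₂(P(3)/Q(3)) = 0.2505·log₂(0.2505/0.25) = 0.00072
  P(4)·log₂(P(4)/Q(4)) = 0.2016·log₂(0.2016/0.25) = -0.06258

D_KL(P||Q) = -0.10156 + 0.24210 + 0.00072 - 0.06258 = 0.07868 ≈ 0.0787 bits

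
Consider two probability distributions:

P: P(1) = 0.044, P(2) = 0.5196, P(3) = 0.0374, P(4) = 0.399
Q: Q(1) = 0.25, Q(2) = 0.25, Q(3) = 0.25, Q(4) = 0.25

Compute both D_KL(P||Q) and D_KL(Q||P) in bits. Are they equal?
D_KL(P||Q) = 0.6047 bits, D_KL(Q||P) = 0.8793 bits. No, they are not equal.

D_KL(P||Q) = Σ P(x) log₂(P(x)/Q(x))

Computing term by term:
  P(1)·log₂(P(1)/Q(1)) = 0.044·log₂(0.044/0.25) = -0.11028
  P(2)·log₂(P(2)/Q(2)) = 0.5196·log₂(0.5196/0.25) = 0.54842
  P(3)·log₂(P(3)/Q(3)) = 0.0374·log₂(0.0374/0.25) = -0.10251
  P(4)·log₂(P(4)/Q(4)) = 0.399·log₂(0.399/0.25) = 0.26911

D_KL(P||Q) = -0.11028 + 0.54842 - 0.10251 + 0.26911 = 0.60474 ≈ 0.6047 bits

D_KL(Q||P) = Σ Q(x) log₂(Q(x)/P(x))

Computing term by term:
  Q(1)·log₂(Q(1)/P(1)) = 0.25·log₂(0.25/0.044) = 0.62659
  Q(2)·log₂(Q(2)/P(2)) = 0.25·log₂(0.25/0.5196) = -0.26387
  Q(3)·log₂(Q(3)/P(3)) = 0.25·log₂(0.25/0.0374) = 0.68520
  Q(4)·log₂(Q(4)/P(4)) = 0.25·log₂(0.25/0.399) = -0.16862

D_KL(Q||P) = 0.62659 - 0.26387 + 0.68520 - 0.16862 = 0.87930 ≈ 0.8793 bits

These are NOT equal (difference: 0.2746 bits). KL divergence is asymmetric: D_KL(P||Q) ≠ D_KL(Q||P) in general.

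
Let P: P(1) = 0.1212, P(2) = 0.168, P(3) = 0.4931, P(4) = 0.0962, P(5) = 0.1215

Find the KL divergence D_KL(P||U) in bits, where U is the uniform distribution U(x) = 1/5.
0.3232 bits

U(i) = 1/5 for all i

D_KL(P||U) = Σ P(x) log₂(P(x) / (1/5))
           = Σ P(x) log₂(P(x)) + log₂(5)
           = log₂(5) - H(P)

H(P) = -Σ P(x) log₂(P(x)):
  -P(1)·log₂(P(1)) = -(0.1212)·log₂(0.1212) = 0.36900
  -P(2)·log₂(P(2)) = -(0.168)·log₂(0.168) = 0.43234
  -P(3)·log₂(P(3)) = -(0.4931)·log₂(0.4931) = 0.50299
  -P(4)·log₂(P(4)) = -(0.0962)·log₂(0.0962) = 0.32495
  -P(5)·log₂(P(5)) = -(0.1215)·log₂(0.1215) = 0.36948
H(P) = 0.36900 + 0.43234 + 0.50299 + 0.32495 + 0.36948 = 1.99876 bits

log₂(5) = 2.32193 bits

D_KL(P||U) = 2.32193 - 1.99876 = 0.32317 ≈ 0.3232 bits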